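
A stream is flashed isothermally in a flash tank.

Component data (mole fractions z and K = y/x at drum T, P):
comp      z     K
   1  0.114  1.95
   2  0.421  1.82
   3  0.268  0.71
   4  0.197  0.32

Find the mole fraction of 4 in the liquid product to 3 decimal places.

x_4 = 0.317

Iterate (Newton) starting at V/F = 0.4:
  V/F = 0.400: g = 0.0665, g' = -0.415 → V/F = 0.560
  V/F = 0.560: g = -0.0019, g' = -0.447 → V/F = 0.556
Converged at V/F = 0.556.
Compositions from xᵢ = zᵢ/(1+V/F(Kᵢ−1)), yᵢ = Kᵢxᵢ:
  1: x = 0.075, y = 0.145
  2: x = 0.289, y = 0.526
  3: x = 0.320, y = 0.227
  4: x = 0.317, y = 0.101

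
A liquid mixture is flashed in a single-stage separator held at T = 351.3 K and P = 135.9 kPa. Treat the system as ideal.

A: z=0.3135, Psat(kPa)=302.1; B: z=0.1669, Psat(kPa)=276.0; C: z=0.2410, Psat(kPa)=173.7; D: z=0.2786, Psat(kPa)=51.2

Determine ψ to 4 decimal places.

ψ = 0.7945

Raoult's law: Kᵢ = Pᵢˢᵃᵗ/P = Pᵢˢᵃᵗ/135.9.
  K_A = 302.1/135.9 = 2.222958, K_B = 276.0/135.9 = 2.030905, K_C = 173.7/135.9 = 1.278146, K_D = 51.2/135.9 = 0.376748
Let ψ = V/F and solve Σ zᵢ(Kᵢ−1)/(1+ψ(Kᵢ−1)) = 0.
Check two-phase: ΣzᵢKᵢ = 1.4489 > 1 and Σzᵢ/Kᵢ = 1.1512 > 1, so g(0) = 0.4489 > 0 and g(1) = -0.1512 < 0.
Iterate (Newton) starting at ψ = 0.46:
  ψ = 0.4600: g = 0.17808, g' = -0.5010 → ψ = 0.8154
  ψ = 0.8154: g = -0.01301, g' = -0.6298 → ψ = 0.7948
  ψ = 0.7948: g = -0.00019, g' = -0.6116 → ψ = 0.7945
Converged at ψ = 0.7945.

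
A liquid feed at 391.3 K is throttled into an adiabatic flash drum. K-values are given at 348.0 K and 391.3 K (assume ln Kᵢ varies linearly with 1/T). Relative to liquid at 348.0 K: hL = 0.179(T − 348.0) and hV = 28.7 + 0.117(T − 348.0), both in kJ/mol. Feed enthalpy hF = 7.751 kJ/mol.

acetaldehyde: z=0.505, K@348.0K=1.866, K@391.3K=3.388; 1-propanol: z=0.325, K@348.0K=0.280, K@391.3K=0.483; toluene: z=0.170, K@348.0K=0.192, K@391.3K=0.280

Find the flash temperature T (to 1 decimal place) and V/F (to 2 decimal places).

Adiabatic flash: solve Rachford–Rice at each trial T, then check hF = ψ·hV(T) + (1−ψ)·hL(T).
  T = 348.0 K: K = (1.866, 0.280, 0.192), RR gives ψ = 0.101, H_out = 2.909 kJ/mol
  T = 391.3 K: K = (3.388, 0.483, 0.280), RR gives ψ = 0.639, H_out = 24.369 kJ/mol
  T = 369.6 K: K = (2.557, 0.373, 0.234), RR gives ψ = 0.428, H_out = 15.576 kJ/mol
  T = 358.8 K: K = (2.195, 0.325, 0.213), RR gives ψ = 0.292, H_out = 10.123 kJ/mol
  T = 353.4 K: K = (2.026, 0.302, 0.202), RR gives ψ = 0.207, H_out = 6.830 kJ/mol
  T = 356.1 K: K = (2.109, 0.313, 0.207), RR gives ψ = 0.251, H_out = 8.540 kJ/mol
  T = 354.8 K: K = (2.069, 0.308, 0.205), RR gives ψ = 0.230, H_out = 7.734 kJ/mol
Linear interpolation between T = 354.8 (H_out = 7.734) and T = 356.1 (H_out = 8.540) on hF = 7.751 gives T ≈ 354.8 K, at which ψ = 0.23.

T = 354.8 K, V/F = 0.23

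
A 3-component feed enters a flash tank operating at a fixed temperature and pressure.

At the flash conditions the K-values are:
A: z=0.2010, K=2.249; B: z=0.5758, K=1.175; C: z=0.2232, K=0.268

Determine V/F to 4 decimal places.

Material balance + equilibrium reduce to Σ zᵢ(Kᵢ−1)/(1+V/F(Kᵢ−1)) = 0.
Feasibility: ΣzᵢKᵢ = 1.1884, Σzᵢ/Kᵢ = 1.4123 — both > 1, two phases present.
Iterate (Newton) starting at V/F = 0.5:
  V/F = 0.5000: g = -0.01050, g' = -0.4313 → V/F = 0.4756
  V/F = 0.4756: g = -0.00014, g' = -0.4199 → V/F = 0.4753
Converged at V/F = 0.4753.

V/F = 0.4753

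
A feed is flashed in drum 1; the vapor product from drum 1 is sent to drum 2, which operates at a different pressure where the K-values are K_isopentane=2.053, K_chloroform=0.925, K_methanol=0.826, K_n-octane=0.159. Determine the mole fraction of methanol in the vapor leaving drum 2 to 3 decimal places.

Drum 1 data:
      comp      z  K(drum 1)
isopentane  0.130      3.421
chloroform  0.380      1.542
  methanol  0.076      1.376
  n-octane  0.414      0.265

y_methanol (drum 2) = 0.082

Drum 1:
Newton–Raphson from ψ₁ = 0.36:
  ψ₁ = 0.360: g = -0.0481, g' = -0.718 → ψ₁ = 0.293
Converged at ψ₁ = 0.293.
Drum-1 compositions:
  isopentane: x = 0.076, y = 0.260
  chloroform: x = 0.328, y = 0.506
  methanol: x = 0.068, y = 0.094
  n-octane: x = 0.527, y = 0.140
Drum-2 feed = drum-1 vapor: z₂ = (0.2603, 0.5057, 0.0942, 0.1398).
Drum 2:
Material balance + equilibrium reduce to Σ zᵢ(Kᵢ−1)/(1+ψ₂(Kᵢ−1)) = 0.
Feasibility: ΣzᵢKᵢ = 1.102, Σzᵢ/Kᵢ = 1.667 — both > 1, two phases present.
Iterate (Newton) starting at ψ₂ = 0.37:
  ψ₂ = 0.370: g = -0.0300, g' = -0.364 → ψ₂ = 0.288
  ψ₂ = 0.288: g = -0.0008, g' = -0.348 → ψ₂ = 0.286
Converged at ψ₂ = 0.286.
  isopentane: x = 0.200, y = 0.411
  chloroform: x = 0.517, y = 0.478
  methanol: x = 0.099, y = 0.082
  n-octane: x = 0.184, y = 0.029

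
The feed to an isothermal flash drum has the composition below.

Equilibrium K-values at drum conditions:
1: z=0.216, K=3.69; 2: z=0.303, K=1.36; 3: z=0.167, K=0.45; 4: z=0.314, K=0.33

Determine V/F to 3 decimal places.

Rachford–Rice: g(V/F) = Σ zᵢ(Kᵢ−1)/(1+V/F(Kᵢ−1)) = 0.
Feasibility: ΣzᵢKᵢ = 1.388, Σzᵢ/Kᵢ = 1.604 — both > 1, two phases present.
Newton iteration, V/F⁰ = 0.5:
  V/F = 0.500: g = -0.1028, g' = -0.727 → V/F = 0.359
  V/F = 0.359: g = 0.0010, g' = -0.758 → V/F = 0.360
Converged at V/F = 0.360.

V/F = 0.360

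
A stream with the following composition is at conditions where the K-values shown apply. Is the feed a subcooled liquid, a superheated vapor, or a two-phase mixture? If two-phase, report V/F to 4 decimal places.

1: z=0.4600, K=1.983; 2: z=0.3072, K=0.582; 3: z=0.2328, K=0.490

ΣzᵢKᵢ = 1.2050; Σzᵢ/Kᵢ = 1.2349.
Both exceed 1, so a two-phase solution exists.
Let ψ = V/F and solve Σ zᵢ(Kᵢ−1)/(1+ψ(Kᵢ−1)) = 0.
Iterate (Newton) starting at ψ = 0.65:
  ψ = 0.6500: g = -0.07802, g' = -0.4022 → ψ = 0.4560
  ψ = 0.4560: g = -0.00113, g' = -0.3967 → ψ = 0.4532
Converged at ψ = 0.4532.

two-phase, V/F = 0.4532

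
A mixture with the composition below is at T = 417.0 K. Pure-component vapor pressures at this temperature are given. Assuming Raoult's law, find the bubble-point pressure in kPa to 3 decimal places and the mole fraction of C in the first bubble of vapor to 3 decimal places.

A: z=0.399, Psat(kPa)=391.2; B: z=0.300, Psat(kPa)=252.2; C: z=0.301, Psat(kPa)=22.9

At the bubble point ψ → 0, so ΣzᵢKᵢ = 1 with Kᵢ = Pᵢˢᵃᵗ/P ⇒ P = ΣzᵢPᵢˢᵃᵗ.
P = 0.399·391.2 + 0.300·252.2 + 0.301·22.9 = 238.642 kPa
yᵢ = zᵢPᵢˢᵃᵗ/P ⇒ y_C = 0.301·22.9/238.642 = 0.029

Pbub = 238.642 kPa, y_C = 0.029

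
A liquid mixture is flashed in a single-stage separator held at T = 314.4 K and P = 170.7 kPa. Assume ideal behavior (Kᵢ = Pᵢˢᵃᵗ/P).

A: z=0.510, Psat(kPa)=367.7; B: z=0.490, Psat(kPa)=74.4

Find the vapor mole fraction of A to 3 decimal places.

Raoult's law: Kᵢ = Pᵢˢᵃᵗ/P = Pᵢˢᵃᵗ/170.7.
  K_A = 367.7/170.7 = 2.15407, K_B = 74.4/170.7 = 0.43585
Material balance + equilibrium reduce to Σ zᵢ(Kᵢ−1)/(1+β(Kᵢ−1)) = 0.
Check two-phase: ΣzᵢKᵢ = 1.312 > 1 and Σzᵢ/Kᵢ = 1.361 > 1, so g(0) = 0.312 > 0 and g(1) = -0.361 < 0.
Newton–Raphson from β = 0.5:
  β = 0.500: g = -0.0118, g' = -0.576 → β = 0.479
Converged at β = 0.479.
Compositions from xᵢ = zᵢ/(1+β(Kᵢ−1)), yᵢ = Kᵢxᵢ:
  A: x = 0.328, y = 0.707
  B: x = 0.672, y = 0.293

y_A = 0.707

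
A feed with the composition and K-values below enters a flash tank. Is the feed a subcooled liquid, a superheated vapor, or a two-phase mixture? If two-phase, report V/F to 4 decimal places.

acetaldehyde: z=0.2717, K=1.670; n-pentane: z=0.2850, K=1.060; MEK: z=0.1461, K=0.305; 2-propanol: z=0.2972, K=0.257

subcooled liquid

ΣzᵢKᵢ = 0.8768; Σzᵢ/Kᵢ = 2.0670.
Since ΣzᵢKᵢ < 1 the mixture is below its bubble point — single liquid phase.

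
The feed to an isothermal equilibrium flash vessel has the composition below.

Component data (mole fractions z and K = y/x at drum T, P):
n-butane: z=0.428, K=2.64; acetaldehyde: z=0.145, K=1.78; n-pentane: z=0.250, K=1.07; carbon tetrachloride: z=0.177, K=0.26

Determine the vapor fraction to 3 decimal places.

Rachford–Rice: g(ψ) = Σ zᵢ(Kᵢ−1)/(1+ψ(Kᵢ−1)) = 0.
g(0) = ΣzᵢKᵢ − 1 = 0.702 and g(1) = 1 − Σzᵢ/Kᵢ = -0.158, so a root lies in (0, 1).
Newton–Raphson from ψ = 0.66:
  ψ = 0.660: g = 0.1724, g' = -0.675 → ψ = 0.915
  ψ = 0.915: g = -0.0429, g' = -1.146 → ψ = 0.878
  ψ = 0.878: g = -0.0026, g' = -1.015 → ψ = 0.875
Converged at ψ = 0.875.

ψ = 0.875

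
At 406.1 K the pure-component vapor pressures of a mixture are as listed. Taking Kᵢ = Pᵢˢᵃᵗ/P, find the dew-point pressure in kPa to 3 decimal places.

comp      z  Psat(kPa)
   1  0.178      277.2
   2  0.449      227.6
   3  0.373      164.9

Pdew = 205.049 kPa

At the dew point ψ → 1, so Σzᵢ/Kᵢ = 1 with Kᵢ = Pᵢˢᵃᵗ/P ⇒ 1/P = Σzᵢ/Pᵢˢᵃᵗ.
1/P = 0.178/277.2 + 0.449/227.6 + 0.373/164.9 = 0.004877 ⇒ P = 205.049 kPa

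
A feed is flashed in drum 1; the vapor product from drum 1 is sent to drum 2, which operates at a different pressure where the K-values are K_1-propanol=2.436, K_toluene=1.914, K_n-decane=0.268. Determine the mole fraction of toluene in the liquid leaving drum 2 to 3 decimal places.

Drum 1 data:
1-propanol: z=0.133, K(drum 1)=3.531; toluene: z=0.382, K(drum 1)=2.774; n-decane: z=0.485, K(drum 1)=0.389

Drum 1:
Rachford–Rice: g(ψ₁) = Σ zᵢ(Kᵢ−1)/(1+ψ₁(Kᵢ−1)) = 0.
Feasibility: ΣzᵢKᵢ = 1.718, Σzᵢ/Kᵢ = 1.422 — both > 1, two phases present.
Iterate (Newton) starting at ψ₁ = 0.66:
  ψ₁ = 0.660: g = -0.0584, g' = -0.883 → ψ₁ = 0.594
  ψ₁ = 0.594: g = -0.0006, g' = -0.867 → ψ₁ = 0.593
Converged at ψ₁ = 0.593.
Drum-1 compositions:
  1-propanol: x = 0.053, y = 0.188
  toluene: x = 0.186, y = 0.516
  n-decane: x = 0.761, y = 0.296
Drum-2 feed = drum-1 vapor: z₂ = (0.1878, 0.5163, 0.2959).
Drum 2:
Let ψ₂ = V/F and solve Σ zᵢ(Kᵢ−1)/(1+ψ₂(Kᵢ−1)) = 0.
Feasibility: ΣzᵢKᵢ = 1.525, Σzᵢ/Kᵢ = 1.451 — both > 1, two phases present.
Newton–Raphson from ψ₂ = 0.5:
  ψ₂ = 0.500: g = 0.1392, g' = -0.729 → ψ₂ = 0.691
  ψ₂ = 0.691: g = -0.0137, g' = -0.909 → ψ₂ = 0.676
Converged at ψ₂ = 0.676.
  1-propanol: x = 0.095, y = 0.232
  toluene: x = 0.319, y = 0.611
  n-decane: x = 0.586, y = 0.157

x_toluene (drum 2) = 0.319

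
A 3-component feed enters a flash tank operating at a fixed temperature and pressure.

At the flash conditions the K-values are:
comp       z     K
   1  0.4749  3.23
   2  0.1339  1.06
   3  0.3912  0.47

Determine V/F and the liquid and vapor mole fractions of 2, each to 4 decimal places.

V/F = 0.8439, x_2 = 0.1274, y_2 = 0.1351

Rachford–Rice: g(V/F) = Σ zᵢ(Kᵢ−1)/(1+V/F(Kᵢ−1)) = 0.
Check two-phase: ΣzᵢKᵢ = 1.8597 > 1 and Σzᵢ/Kᵢ = 1.1057 > 1, so g(0) = 0.8597 > 0 and g(1) = -0.1057 < 0.
Iterate (Newton) starting at V/F = 0.5:
  V/F = 0.5000: g = 0.22643, g' = -0.7318 → V/F = 0.8094
  V/F = 0.8094: g = 0.02211, g' = -0.6376 → V/F = 0.8441
  V/F = 0.8441: g = -0.00011, g' = -0.6445 → V/F = 0.8439
Converged at V/F = 0.8439.
Compositions from xᵢ = zᵢ/(1+V/F(Kᵢ−1)), yᵢ = Kᵢxᵢ:
  1: x = 0.1648, y = 0.5323
  2: x = 0.1274, y = 0.1351
  3: x = 0.7078, y = 0.3327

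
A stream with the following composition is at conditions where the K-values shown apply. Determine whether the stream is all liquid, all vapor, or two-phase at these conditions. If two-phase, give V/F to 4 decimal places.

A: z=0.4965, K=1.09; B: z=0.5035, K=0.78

all liquid

ΣzᵢKᵢ = 0.9339; Σzᵢ/Kᵢ = 1.1010.
Since ΣzᵢKᵢ < 1 the mixture is below its bubble point — single liquid phase.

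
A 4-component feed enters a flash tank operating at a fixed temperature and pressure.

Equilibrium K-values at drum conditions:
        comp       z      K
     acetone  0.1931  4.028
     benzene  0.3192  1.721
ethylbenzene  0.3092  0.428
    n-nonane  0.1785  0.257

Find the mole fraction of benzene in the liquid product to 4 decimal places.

Rachford–Rice: g(ψ) = Σ zᵢ(Kᵢ−1)/(1+ψ(Kᵢ−1)) = 0.
Check two-phase: ΣzᵢKᵢ = 1.5054 > 1 and Σzᵢ/Kᵢ = 1.6504 > 1, so g(0) = 0.5054 > 0 and g(1) = -0.6504 < 0.
Iterate (Newton) starting at ψ = 0.5:
  ψ = 0.5000: g = -0.05698, g' = -0.8177 → ψ = 0.4303
Converged at ψ = 0.4303.
Compositions from xᵢ = zᵢ/(1+ψ(Kᵢ−1)), yᵢ = Kᵢxᵢ:
  acetone: x = 0.0839, y = 0.3378
  benzene: x = 0.2436, y = 0.4193
  ethylbenzene: x = 0.4101, y = 0.1755
  n-nonane: x = 0.2624, y = 0.0674

x_benzene = 0.2436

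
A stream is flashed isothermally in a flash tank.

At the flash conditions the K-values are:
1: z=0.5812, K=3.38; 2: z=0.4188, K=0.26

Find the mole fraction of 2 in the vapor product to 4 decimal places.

y_2 = 0.1983

Binary case is linear: z₁(K₁−1)(1+ψ(K₂−1)) + z₂(K₂−1)(1+ψ(K₁−1)) = 0
⇒ ψ = [z₁(K₁−1)+z₂(K₂−1)] / [−(K₁−1)(K₂−1)] = 1.07334/1.76120 = 0.6094
Compositions from xᵢ = zᵢ/(1+ψ(Kᵢ−1)), yᵢ = Kᵢxᵢ:
  1: x = 0.2372, y = 0.8017
  2: x = 0.7628, y = 0.1983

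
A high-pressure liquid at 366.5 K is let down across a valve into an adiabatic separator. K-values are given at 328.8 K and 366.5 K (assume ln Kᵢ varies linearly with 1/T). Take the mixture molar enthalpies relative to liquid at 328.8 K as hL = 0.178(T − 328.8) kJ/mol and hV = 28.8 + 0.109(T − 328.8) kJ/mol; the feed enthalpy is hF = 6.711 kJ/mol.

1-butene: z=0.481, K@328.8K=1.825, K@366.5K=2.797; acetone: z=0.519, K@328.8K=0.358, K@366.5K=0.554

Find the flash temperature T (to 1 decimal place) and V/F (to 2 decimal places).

Adiabatic flash: solve Rachford–Rice at each trial T, then check hF = ψ·hV(T) + (1−ψ)·hL(T).
  T = 328.8 K: K = (1.825, 0.358), RR gives ψ = 0.120, H_out = 3.460 kJ/mol
  T = 366.5 K: K = (2.797, 0.554), RR gives ψ = 0.790, H_out = 27.399 kJ/mol
  T = 347.6 K: K = (2.284, 0.450), RR gives ψ = 0.471, H_out = 16.302 kJ/mol
  T = 338.2 K: K = (2.048, 0.403), RR gives ψ = 0.310, H_out = 10.409 kJ/mol
  T = 333.5 K: K = (1.935, 0.380), RR gives ψ = 0.221, H_out = 7.123 kJ/mol
  T = 331.1 K: K = (1.878, 0.369), RR gives ψ = 0.171, H_out = 5.309 kJ/mol
  T = 332.3 K: K = (1.907, 0.374), RR gives ψ = 0.196, H_out = 6.230 kJ/mol
Linear interpolation between T = 332.3 (H_out = 6.230) and T = 333.5 (H_out = 7.123) on hF = 6.711 gives T ≈ 332.9 K, at which ψ = 0.21.

T = 332.9 K, V/F = 0.21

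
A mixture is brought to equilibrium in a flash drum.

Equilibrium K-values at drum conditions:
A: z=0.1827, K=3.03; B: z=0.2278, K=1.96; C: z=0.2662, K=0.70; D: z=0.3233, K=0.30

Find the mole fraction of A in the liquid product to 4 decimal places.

Material balance + equilibrium reduce to Σ zᵢ(Kᵢ−1)/(1+β(Kᵢ−1)) = 0.
Feasibility: ΣzᵢKᵢ = 1.2834, Σzᵢ/Kᵢ = 1.6345 — both > 1, two phases present.
Newton–Raphson from β = 0.5:
  β = 0.5000: g = -0.11030, g' = -0.6894 → β = 0.3400
  β = 0.3400: g = -0.00162, g' = -0.6854 → β = 0.3376
Converged at β = 0.3376.
Compositions from xᵢ = zᵢ/(1+β(Kᵢ−1)), yᵢ = Kᵢxᵢ:
  A: x = 0.1084, y = 0.3285
  B: x = 0.1720, y = 0.3372
  C: x = 0.2962, y = 0.2073
  D: x = 0.4234, y = 0.1270

x_A = 0.1084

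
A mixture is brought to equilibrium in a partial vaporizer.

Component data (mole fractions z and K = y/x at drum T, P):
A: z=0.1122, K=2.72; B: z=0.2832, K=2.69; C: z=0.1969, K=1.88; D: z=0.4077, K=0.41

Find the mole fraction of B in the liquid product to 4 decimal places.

x_B = 0.1291

Rachford–Rice: g(V/F) = Σ zᵢ(Kᵢ−1)/(1+V/F(Kᵢ−1)) = 0.
Check two-phase: ΣzᵢKᵢ = 1.6043 > 1 and Σzᵢ/Kᵢ = 1.2457 > 1, so g(0) = 0.6043 > 0 and g(1) = -0.2457 < 0.
Newton iteration, V/F⁰ = 0.5:
  V/F = 0.5000: g = 0.14230, g' = -0.6926 → V/F = 0.7054
  V/F = 0.7054: g = 0.00038, g' = -0.7105 → V/F = 0.7060
Converged at V/F = 0.7060.
Compositions from xᵢ = zᵢ/(1+V/F(Kᵢ−1)), yᵢ = Kᵢxᵢ:
  A: x = 0.0507, y = 0.1378
  B: x = 0.1291, y = 0.3474
  C: x = 0.1214, y = 0.2283
  D: x = 0.6987, y = 0.2865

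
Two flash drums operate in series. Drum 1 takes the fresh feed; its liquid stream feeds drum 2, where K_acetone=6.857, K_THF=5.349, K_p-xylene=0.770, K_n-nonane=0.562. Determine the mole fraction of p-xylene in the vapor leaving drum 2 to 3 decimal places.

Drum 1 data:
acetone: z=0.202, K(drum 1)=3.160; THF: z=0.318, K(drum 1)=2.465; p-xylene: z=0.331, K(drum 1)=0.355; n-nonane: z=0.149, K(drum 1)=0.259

y_p-xylene (drum 2) = 0.452

Drum 1:
Rachford–Rice: g(ψ₁) = Σ zᵢ(Kᵢ−1)/(1+ψ₁(Kᵢ−1)) = 0.
Check two-phase: ΣzᵢKᵢ = 1.578 > 1 and Σzᵢ/Kᵢ = 1.701 > 1, so g(0) = 0.578 > 0 and g(1) = -0.701 < 0.
Newton–Raphson from ψ₁ = 0.47:
  ψ₁ = 0.470: g = 0.0166, g' = -0.948 → ψ₁ = 0.488
Converged at ψ₁ = 0.488.
Drum-1 compositions:
  acetone: x = 0.098, y = 0.311
  THF: x = 0.186, y = 0.457
  p-xylene: x = 0.483, y = 0.171
  n-nonane: x = 0.233, y = 0.060
Drum-2 feed = drum-1 liquid: z₂ = (0.0984, 0.1855, 0.4828, 0.2333).
Drum 2:
Iterate (Newton) starting at ψ₂ = 0.5:
  ψ₂ = 0.500: g = 0.1445, g' = -0.673 → ψ₂ = 0.715
  ψ₂ = 0.715: g = 0.0258, g' = -0.465 → ψ₂ = 0.770
  ψ₂ = 0.770: g = 0.0008, g' = -0.436 → ψ₂ = 0.772
Converged at ψ₂ = 0.772.
  acetone: x = 0.018, y = 0.122
  THF: x = 0.043, y = 0.228
  p-xylene: x = 0.587, y = 0.452
  n-nonane: x = 0.353, y = 0.198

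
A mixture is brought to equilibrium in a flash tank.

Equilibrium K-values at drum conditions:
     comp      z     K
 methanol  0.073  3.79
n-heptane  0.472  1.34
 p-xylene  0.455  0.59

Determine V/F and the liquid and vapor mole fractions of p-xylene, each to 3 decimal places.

Rachford–Rice: g(V/F) = Σ zᵢ(Kᵢ−1)/(1+V/F(Kᵢ−1)) = 0.
g(0) = ΣzᵢKᵢ − 1 = 0.178 and g(1) = 1 − Σzᵢ/Kᵢ = -0.143, so a root lies in (0, 1).
Newton iteration, V/F⁰ = 0.5:
  V/F = 0.500: g = -0.0125, g' = -0.260 → V/F = 0.452
  V/F = 0.452: g = 0.0002, g' = -0.267 → V/F = 0.453
Converged at V/F = 0.453.
Compositions from xᵢ = zᵢ/(1+V/F(Kᵢ−1)), yᵢ = Kᵢxᵢ:
  methanol: x = 0.032, y = 0.122
  n-heptane: x = 0.409, y = 0.548
  p-xylene: x = 0.559, y = 0.330

V/F = 0.453, x_p-xylene = 0.559, y_p-xylene = 0.330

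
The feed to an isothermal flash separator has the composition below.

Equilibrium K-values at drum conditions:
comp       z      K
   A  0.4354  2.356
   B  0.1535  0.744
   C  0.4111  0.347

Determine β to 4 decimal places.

Let β = V/F and solve Σ zᵢ(Kᵢ−1)/(1+β(Kᵢ−1)) = 0.
Feasibility: ΣzᵢKᵢ = 1.2827, Σzᵢ/Kᵢ = 1.5758 — both > 1, two phases present.
Newton iteration, β⁰ = 0.56:
  β = 0.5600: g = -0.13350, g' = -0.7080 → β = 0.3714
  β = 0.3714: g = -0.00520, g' = -0.6719 → β = 0.3637
Converged at β = 0.3637.

β = 0.3637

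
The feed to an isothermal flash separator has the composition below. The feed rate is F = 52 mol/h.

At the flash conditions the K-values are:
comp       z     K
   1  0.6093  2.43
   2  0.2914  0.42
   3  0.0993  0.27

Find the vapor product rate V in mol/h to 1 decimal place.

V = 36.6 mol/h

Let ψ = V/F and solve Σ zᵢ(Kᵢ−1)/(1+ψ(Kᵢ−1)) = 0.
g(0) = ΣzᵢKᵢ − 1 = 0.6298 and g(1) = 1 − Σzᵢ/Kᵢ = -0.3123, so a root lies in (0, 1).
Newton–Raphson from ψ = 0.5:
  ψ = 0.5000: g = 0.15585, g' = -0.7493 → ψ = 0.7080
  ψ = 0.7080: g = -0.00383, g' = -0.8165 → ψ = 0.7033
Converged at ψ = 0.7033.
Then V = ψ·F = 0.7033·52 = 36.6 mol/h and L = F − V = 15.4 mol/h.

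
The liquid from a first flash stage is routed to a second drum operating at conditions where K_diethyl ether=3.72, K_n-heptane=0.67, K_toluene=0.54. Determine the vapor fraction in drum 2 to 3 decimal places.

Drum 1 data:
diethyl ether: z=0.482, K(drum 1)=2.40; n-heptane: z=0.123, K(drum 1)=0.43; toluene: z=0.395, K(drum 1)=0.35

V/F (drum 2) = 0.467

Drum 1:
Newton–Raphson from ψ₁ = 0.48:
  ψ₁ = 0.480: g = -0.0661, g' = -0.766 → ψ₁ = 0.394
  ψ₁ = 0.394: g = -0.0004, g' = -0.760 → ψ₁ = 0.393
Converged at ψ₁ = 0.393.
Drum-1 compositions:
  diethyl ether: x = 0.311, y = 0.746
  n-heptane: x = 0.159, y = 0.068
  toluene: x = 0.531, y = 0.186
Drum-2 feed = drum-1 liquid: z₂ = (0.3109, 0.1585, 0.5306).
Drum 2:
Rachford–Rice: g(ψ₂) = Σ zᵢ(Kᵢ−1)/(1+ψ₂(Kᵢ−1)) = 0.
g(0) = ΣzᵢKᵢ − 1 = 0.549 and g(1) = 1 − Σzᵢ/Kᵢ = -0.303, so a root lies in (0, 1).
Newton iteration, ψ₂⁰ = 0.37:
  ψ₂ = 0.370: g = 0.0677, g' = -0.757 → ψ₂ = 0.460
  ψ₂ = 0.460: g = 0.0047, g' = -0.659 → ψ₂ = 0.467
Converged at ψ₂ = 0.467.
  diethyl ether: x = 0.137, y = 0.510
  n-heptane: x = 0.187, y = 0.126
  toluene: x = 0.676, y = 0.365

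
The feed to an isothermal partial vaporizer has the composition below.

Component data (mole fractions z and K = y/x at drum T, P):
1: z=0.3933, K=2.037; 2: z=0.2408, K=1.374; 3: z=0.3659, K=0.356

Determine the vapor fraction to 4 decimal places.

Material balance + equilibrium reduce to Σ zᵢ(Kᵢ−1)/(1+ψ(Kᵢ−1)) = 0.
Check two-phase: ΣzᵢKᵢ = 1.2623 > 1 and Σzᵢ/Kᵢ = 1.3961 > 1, so g(0) = 0.2623 > 0 and g(1) = -0.3961 < 0.
Newton–Raphson from ψ = 0.49:
  ψ = 0.4900: g = 0.00227, g' = -0.5339 → ψ = 0.4942
Converged at ψ = 0.4942.

ψ = 0.4942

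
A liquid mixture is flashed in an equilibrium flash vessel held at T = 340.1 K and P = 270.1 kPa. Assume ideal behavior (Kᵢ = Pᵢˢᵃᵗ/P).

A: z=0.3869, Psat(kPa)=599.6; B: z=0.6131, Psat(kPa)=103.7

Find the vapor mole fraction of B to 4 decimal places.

y_B = 0.2551

Raoult's law: Kᵢ = Pᵢˢᵃᵗ/P = Pᵢˢᵃᵗ/270.1.
  K_A = 599.6/270.1 = 2.219919, K_B = 103.7/270.1 = 0.383932
Let ψ = V/F and solve Σ zᵢ(Kᵢ−1)/(1+ψ(Kᵢ−1)) = 0.
Feasibility: ΣzᵢKᵢ = 1.0943, Σzᵢ/Kᵢ = 1.7712 — both > 1, two phases present.
Binary case is linear: z₁(K₁−1)(1+ψ(K₂−1)) + z₂(K₂−1)(1+ψ(K₁−1)) = 0
⇒ ψ = [z₁(K₁−1)+z₂(K₂−1)] / [−(K₁−1)(K₂−1)] = 0.09428/0.75155 = 0.1254
Compositions from xᵢ = zᵢ/(1+ψ(Kᵢ−1)), yᵢ = Kᵢxᵢ:
  A: x = 0.3356, y = 0.7449
  B: x = 0.6644, y = 0.2551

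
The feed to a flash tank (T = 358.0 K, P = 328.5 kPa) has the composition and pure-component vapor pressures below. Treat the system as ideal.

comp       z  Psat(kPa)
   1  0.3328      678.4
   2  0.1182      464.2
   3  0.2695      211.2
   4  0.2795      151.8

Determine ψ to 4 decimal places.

Raoult's law: Kᵢ = Pᵢˢᵃᵗ/P = Pᵢˢᵃᵗ/328.5.
  K_1 = 678.4/328.5 = 2.065145, K_2 = 464.2/328.5 = 1.413090, K_3 = 211.2/328.5 = 0.642922, K_4 = 151.8/328.5 = 0.462100
Material balance + equilibrium reduce to Σ zᵢ(Kᵢ−1)/(1+ψ(Kᵢ−1)) = 0.
g(0) = ΣzᵢKᵢ − 1 = 0.1567 and g(1) = 1 − Σzᵢ/Kᵢ = -0.2688, so a root lies in (0, 1).
Newton–Raphson from ψ = 0.5:
  ψ = 0.5000: g = -0.05104, g' = -0.3768 → ψ = 0.3646
  ψ = 0.3646: g = 0.00011, g' = -0.3817 → ψ = 0.3649
Converged at ψ = 0.3649.

ψ = 0.3649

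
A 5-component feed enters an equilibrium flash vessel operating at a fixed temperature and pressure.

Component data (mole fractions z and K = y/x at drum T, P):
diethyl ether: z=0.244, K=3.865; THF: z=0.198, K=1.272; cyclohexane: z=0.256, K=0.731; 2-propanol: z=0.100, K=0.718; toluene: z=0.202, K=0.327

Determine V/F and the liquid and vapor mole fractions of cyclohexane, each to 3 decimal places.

V/F = 0.530, x_cyclohexane = 0.299, y_cyclohexane = 0.218

Material balance + equilibrium reduce to Σ zᵢ(Kᵢ−1)/(1+V/F(Kᵢ−1)) = 0.
Feasibility: ΣzᵢKᵢ = 1.520, Σzᵢ/Kᵢ = 1.326 — both > 1, two phases present.
Iterate (Newton) starting at V/F = 0.5:
  V/F = 0.500: g = 0.0175, g' = -0.593 → V/F = 0.530
Converged at V/F = 0.530.
Compositions from xᵢ = zᵢ/(1+V/F(Kᵢ−1)), yᵢ = Kᵢxᵢ:
  diethyl ether: x = 0.097, y = 0.375
  THF: x = 0.173, y = 0.220
  cyclohexane: x = 0.299, y = 0.218
  2-propanol: x = 0.118, y = 0.084
  toluene: x = 0.314, y = 0.103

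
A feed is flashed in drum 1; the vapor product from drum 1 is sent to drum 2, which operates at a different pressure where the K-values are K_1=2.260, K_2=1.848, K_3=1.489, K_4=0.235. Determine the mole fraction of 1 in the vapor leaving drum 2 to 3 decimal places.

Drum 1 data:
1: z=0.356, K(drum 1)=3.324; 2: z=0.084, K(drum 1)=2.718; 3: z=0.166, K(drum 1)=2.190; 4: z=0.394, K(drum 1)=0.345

y_1 (drum 2) = 0.533

Drum 1:
Let ψ₁ = V/F and solve Σ zᵢ(Kᵢ−1)/(1+ψ₁(Kᵢ−1)) = 0.
g(0) = ΣzᵢKᵢ − 1 = 0.911 and g(1) = 1 − Σzᵢ/Kᵢ = -0.356, so a root lies in (0, 1).
Iterate (Newton) starting at ψ₁ = 0.46:
  ψ₁ = 0.460: g = 0.2388, g' = -0.971 → ψ₁ = 0.706
  ψ₁ = 0.706: g = 0.0059, g' = -0.981 → ψ₁ = 0.712
Converged at ψ₁ = 0.712.
Drum-1 compositions:
  1: x = 0.134, y = 0.446
  2: x = 0.038, y = 0.103
  3: x = 0.090, y = 0.197
  4: x = 0.738, y = 0.255
Drum-2 feed = drum-1 vapor: z₂ = (0.4458, 0.1027, 0.1968, 0.2547).
Drum 2:
Rachford–Rice: g(ψ₂) = Σ zᵢ(Kᵢ−1)/(1+ψ₂(Kᵢ−1)) = 0.
g(0) = ΣzᵢKᵢ − 1 = 0.550 and g(1) = 1 − Σzᵢ/Kᵢ = -0.469, so a root lies in (0, 1).
Iterate (Newton) starting at ψ₂ = 0.35:
  ψ₂ = 0.350: g = 0.2731, g' = -0.697 → ψ₂ = 0.742
  ψ₂ = 0.742: g = -0.0360, g' = -1.039 → ψ₂ = 0.707
  ψ₂ = 0.707: g = -0.0014, g' = -0.960 → ψ₂ = 0.706
Converged at ψ₂ = 0.706.
  1: x = 0.236, y = 0.533
  2: x = 0.064, y = 0.119
  3: x = 0.146, y = 0.218
  4: x = 0.553, y = 0.130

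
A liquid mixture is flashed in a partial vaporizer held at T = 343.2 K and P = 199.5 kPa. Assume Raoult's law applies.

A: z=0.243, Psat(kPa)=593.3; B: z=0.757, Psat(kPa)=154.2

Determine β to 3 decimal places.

β = 0.687

Raoult's law: Kᵢ = Pᵢˢᵃᵗ/P = Pᵢˢᵃᵗ/199.5.
  K_A = 593.3/199.5 = 2.97393, K_B = 154.2/199.5 = 0.77293
Material balance + equilibrium reduce to Σ zᵢ(Kᵢ−1)/(1+β(Kᵢ−1)) = 0.
Feasibility: ΣzᵢKᵢ = 1.308, Σzᵢ/Kᵢ = 1.061 — both > 1, two phases present.
Binary case is linear: z₁(K₁−1)(1+β(K₂−1)) + z₂(K₂−1)(1+β(K₁−1)) = 0
⇒ β = [z₁(K₁−1)+z₂(K₂−1)] / [−(K₁−1)(K₂−1)] = 0.3078/0.4482 = 0.687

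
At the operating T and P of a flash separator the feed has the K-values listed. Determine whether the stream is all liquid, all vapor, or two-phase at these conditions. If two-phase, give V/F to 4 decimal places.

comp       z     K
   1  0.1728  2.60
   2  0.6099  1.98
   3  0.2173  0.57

ΣzᵢKᵢ = 1.7807; Σzᵢ/Kᵢ = 0.7557.
Since Σzᵢ/Kᵢ < 1 the mixture is above its dew point — single vapor phase.

all vapor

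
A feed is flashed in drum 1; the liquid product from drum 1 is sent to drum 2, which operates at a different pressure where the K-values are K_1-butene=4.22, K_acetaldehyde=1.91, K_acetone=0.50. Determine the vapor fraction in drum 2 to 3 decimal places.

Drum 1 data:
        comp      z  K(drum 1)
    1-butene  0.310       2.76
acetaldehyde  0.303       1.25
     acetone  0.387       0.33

V/F (drum 2) = 0.522

Drum 1:
Let ψ₁ = V/F and solve Σ zᵢ(Kᵢ−1)/(1+ψ₁(Kᵢ−1)) = 0.
Feasibility: ΣzᵢKᵢ = 1.362, Σzᵢ/Kᵢ = 1.527 — both > 1, two phases present.
Newton–Raphson from ψ₁ = 0.5:
  ψ₁ = 0.500: g = -0.0324, g' = -0.679 → ψ₁ = 0.452
Converged at ψ₁ = 0.452.
Drum-1 compositions:
  1-butene: x = 0.173, y = 0.477
  acetaldehyde: x = 0.272, y = 0.340
  acetone: x = 0.555, y = 0.183
Drum-2 feed = drum-1 liquid: z₂ = (0.1727, 0.2722, 0.5551).
Drum 2:
Let ψ₂ = V/F and solve Σ zᵢ(Kᵢ−1)/(1+ψ₂(Kᵢ−1)) = 0.
Feasibility: ΣzᵢKᵢ = 1.526, Σzᵢ/Kᵢ = 1.294 — both > 1, two phases present.
Newton iteration, ψ₂⁰ = 0.5:
  ψ₂ = 0.500: g = 0.0132, g' = -0.616 → ψ₂ = 0.521
  ψ₂ = 0.521: g = 0.0001, g' = -0.607 → ψ₂ = 0.522
Converged at ψ₂ = 0.522.
  1-butene: x = 0.064, y = 0.272
  acetaldehyde: x = 0.185, y = 0.353
  acetone: x = 0.751, y = 0.375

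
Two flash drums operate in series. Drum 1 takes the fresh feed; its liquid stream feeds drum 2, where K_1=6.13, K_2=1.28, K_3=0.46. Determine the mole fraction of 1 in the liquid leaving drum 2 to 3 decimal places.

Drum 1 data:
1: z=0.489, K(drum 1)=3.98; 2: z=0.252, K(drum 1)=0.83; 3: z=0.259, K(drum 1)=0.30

x_1 (drum 2) = 0.057

Drum 1:
Let ψ₁ = V/F and solve Σ zᵢ(Kᵢ−1)/(1+ψ₁(Kᵢ−1)) = 0.
Check two-phase: ΣzᵢKᵢ = 2.233 > 1 and Σzᵢ/Kᵢ = 1.290 > 1, so g(0) = 1.233 > 0 and g(1) = -0.290 < 0.
Newton iteration, ψ₁⁰ = 0.5:
  ψ₁ = 0.500: g = 0.2595, g' = -1.009 → ψ₁ = 0.757
  ψ₁ = 0.757: g = 0.0127, g' = -0.994 → ψ₁ = 0.770
Converged at ψ₁ = 0.770.
Drum-1 compositions:
  1: x = 0.148, y = 0.591
  2: x = 0.290, y = 0.241
  3: x = 0.562, y = 0.168
Drum-2 feed = drum-1 liquid: z₂ = (0.1485, 0.2899, 0.5616).
Drum 2:
Iterate (Newton) starting at ψ₂ = 0.5:
  ψ₂ = 0.500: g = -0.1306, g' = -0.632 → ψ₂ = 0.293
  ψ₂ = 0.293: g = 0.0186, g' = -0.873 → ψ₂ = 0.315
Converged at ψ₂ = 0.315.
  1: x = 0.057, y = 0.348
  2: x = 0.266, y = 0.341
  3: x = 0.677, y = 0.311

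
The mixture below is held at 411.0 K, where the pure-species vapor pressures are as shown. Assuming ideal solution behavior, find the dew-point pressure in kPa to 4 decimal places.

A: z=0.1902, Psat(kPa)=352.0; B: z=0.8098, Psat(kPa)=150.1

Pdew = 168.4803 kPa

At the dew point ψ → 1, so Σzᵢ/Kᵢ = 1 with Kᵢ = Pᵢˢᵃᵗ/P ⇒ 1/P = Σzᵢ/Pᵢˢᵃᵗ.
1/P = 0.1902/352.0 + 0.8098/150.1 = 0.0059354 ⇒ P = 168.4803 kPa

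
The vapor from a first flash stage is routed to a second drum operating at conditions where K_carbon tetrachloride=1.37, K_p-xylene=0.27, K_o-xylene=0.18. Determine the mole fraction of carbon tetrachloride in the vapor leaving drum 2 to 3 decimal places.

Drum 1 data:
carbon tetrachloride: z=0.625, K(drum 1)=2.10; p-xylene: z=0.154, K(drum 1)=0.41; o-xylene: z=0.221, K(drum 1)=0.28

Drum 1:
Rachford–Rice: g(ψ₁) = Σ zᵢ(Kᵢ−1)/(1+ψ₁(Kᵢ−1)) = 0.
g(0) = ΣzᵢKᵢ − 1 = 0.438 and g(1) = 1 − Σzᵢ/Kᵢ = -0.463, so a root lies in (0, 1).
Iterate (Newton) starting at ψ₁ = 0.36:
  ψ₁ = 0.360: g = 0.1623, g' = -0.683 → ψ₁ = 0.598
  ψ₁ = 0.598: g = -0.0048, g' = -0.756 → ψ₁ = 0.591
Converged at ψ₁ = 0.591.
Drum-1 compositions:
  carbon tetrachloride: x = 0.379, y = 0.795
  p-xylene: x = 0.236, y = 0.097
  o-xylene: x = 0.385, y = 0.108
Drum-2 feed = drum-1 vapor: z₂ = (0.7953, 0.0970, 0.1077).
Drum 2:
Iterate (Newton) starting at ψ₂ = 0.5:
  ψ₂ = 0.500: g = -0.0129, g' = -0.414 → ψ₂ = 0.469
  ψ₂ = 0.469: g = -0.0004, g' = -0.390 → ψ₂ = 0.468
Converged at ψ₂ = 0.468.
  carbon tetrachloride: x = 0.678, y = 0.929
  p-xylene: x = 0.147, y = 0.040
  o-xylene: x = 0.175, y = 0.031

y_carbon tetrachloride (drum 2) = 0.929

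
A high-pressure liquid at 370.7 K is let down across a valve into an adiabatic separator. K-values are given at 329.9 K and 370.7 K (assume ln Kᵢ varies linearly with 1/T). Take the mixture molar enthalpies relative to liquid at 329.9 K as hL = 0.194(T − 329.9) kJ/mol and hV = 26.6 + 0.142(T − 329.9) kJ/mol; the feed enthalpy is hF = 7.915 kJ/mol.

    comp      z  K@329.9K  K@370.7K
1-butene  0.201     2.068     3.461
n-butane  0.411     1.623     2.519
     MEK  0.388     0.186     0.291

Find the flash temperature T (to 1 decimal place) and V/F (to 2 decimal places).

T = 332.4 K, V/F = 0.28

Adiabatic flash: solve Rachford–Rice at each trial T, then check hF = ψ·hV(T) + (1−ψ)·hL(T).
  T = 329.9 K: K = (2.068, 1.623, 0.186), RR gives ψ = 0.242, H_out = 6.428 kJ/mol
  T = 370.7 K: K = (3.461, 2.519, 0.291), RR gives ψ = 0.645, H_out = 23.695 kJ/mol
  T = 350.3 K: K = (2.716, 2.048, 0.236), RR gives ψ = 0.488, H_out = 16.414 kJ/mol
  T = 340.1 K: K = (2.380, 1.830, 0.210), RR gives ψ = 0.384, H_out = 11.988 kJ/mol
  T = 335.0 K: K = (2.221, 1.725, 0.198), RR gives ψ = 0.319, H_out = 9.400 kJ/mol
  T = 332.4 K: K = (2.142, 1.672, 0.192), RR gives ψ = 0.282, H_out = 7.942 kJ/mol
  T = 331.1 K: K = (2.103, 1.647, 0.189), RR gives ψ = 0.261, H_out = 7.170 kJ/mol
Linear interpolation between T = 331.1 (H_out = 7.170) and T = 332.4 (H_out = 7.942) on hF = 7.915 gives T ≈ 332.4 K, at which ψ = 0.28.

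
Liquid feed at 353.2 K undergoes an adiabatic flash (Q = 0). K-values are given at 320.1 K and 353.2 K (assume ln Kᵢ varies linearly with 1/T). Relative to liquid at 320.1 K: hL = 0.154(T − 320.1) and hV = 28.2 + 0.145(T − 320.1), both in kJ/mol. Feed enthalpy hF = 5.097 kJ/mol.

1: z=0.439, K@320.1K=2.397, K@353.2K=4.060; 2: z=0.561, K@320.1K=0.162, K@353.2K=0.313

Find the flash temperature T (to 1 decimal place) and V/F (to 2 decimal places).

Adiabatic flash: solve Rachford–Rice at each trial T, then check hF = ψ·hV(T) + (1−ψ)·hL(T).
  T = 320.1 K: K = (2.397, 0.162), RR gives ψ = 0.122, H_out = 3.449 kJ/mol
  T = 353.2 K: K = (4.060, 0.313), RR gives ψ = 0.456, H_out = 17.812 kJ/mol
  T = 336.6 K: K = (3.158, 0.229), RR gives ψ = 0.309, H_out = 11.212 kJ/mol
  T = 328.4 K: K = (2.763, 0.193), RR gives ψ = 0.226, H_out = 7.638 kJ/mol
  T = 324.2 K: K = (2.574, 0.177), RR gives ψ = 0.177, H_out = 5.615 kJ/mol
  T = 322.1 K: K = (2.482, 0.169), RR gives ψ = 0.150, H_out = 4.533 kJ/mol
Linear interpolation between T = 322.1 (H_out = 4.533) and T = 324.2 (H_out = 5.615) on hF = 5.097 gives T ≈ 323.2 K, at which ψ = 0.16.

T = 323.2 K, V/F = 0.16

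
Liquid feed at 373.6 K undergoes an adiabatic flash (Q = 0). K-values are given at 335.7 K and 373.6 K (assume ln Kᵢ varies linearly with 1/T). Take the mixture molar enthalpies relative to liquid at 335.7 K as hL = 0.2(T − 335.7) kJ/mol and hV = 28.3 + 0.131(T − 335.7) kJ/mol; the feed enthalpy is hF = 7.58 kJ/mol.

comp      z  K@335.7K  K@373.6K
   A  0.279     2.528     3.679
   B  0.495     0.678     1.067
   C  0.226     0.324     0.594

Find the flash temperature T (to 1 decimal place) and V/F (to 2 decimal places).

T = 339.6 K, V/F = 0.24

Adiabatic flash: solve Rachford–Rice at each trial T, then check hF = ψ·hV(T) + (1−ψ)·hL(T).
  T = 335.7 K: K = (2.528, 0.678, 0.324), RR gives ψ = 0.165, H_out = 4.678 kJ/mol
  T = 373.6 K: K = (3.679, 1.067, 0.594), RR gives ψ = 1.000, H_out = 33.265 kJ/mol
  T = 354.6 K: K = (3.079, 0.860, 0.446), RR gives ψ = 0.587, H_out = 19.638 kJ/mol
  T = 345.1 K: K = (2.796, 0.766, 0.381), RR gives ψ = 0.356, H_out = 11.715 kJ/mol
  T = 340.4 K: K = (2.660, 0.721, 0.352), RR gives ψ = 0.257, H_out = 8.143 kJ/mol
  T = 338.0 K: K = (2.592, 0.699, 0.337), RR gives ψ = 0.210, H_out = 6.366 kJ/mol
Linear interpolation between T = 338.0 (H_out = 6.366) and T = 340.4 (H_out = 8.143) on hF = 7.58 gives T ≈ 339.6 K, at which ψ = 0.24.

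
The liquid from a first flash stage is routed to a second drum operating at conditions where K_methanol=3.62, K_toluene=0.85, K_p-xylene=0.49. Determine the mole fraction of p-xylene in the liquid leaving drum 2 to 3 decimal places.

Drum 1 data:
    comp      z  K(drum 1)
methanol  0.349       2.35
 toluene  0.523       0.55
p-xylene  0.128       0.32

Drum 1:
Material balance + equilibrium reduce to Σ zᵢ(Kᵢ−1)/(1+ψ₁(Kᵢ−1)) = 0.
g(0) = ΣzᵢKᵢ − 1 = 0.149 and g(1) = 1 − Σzᵢ/Kᵢ = -0.499, so a root lies in (0, 1).
Newton–Raphson from ψ₁ = 0.43:
  ψ₁ = 0.430: g = -0.1167, g' = -0.536 → ψ₁ = 0.212
  ψ₁ = 0.212: g = 0.0044, g' = -0.595 → ψ₁ = 0.219
Converged at ψ₁ = 0.219.
Drum-1 compositions:
  methanol: x = 0.269, y = 0.633
  toluene: x = 0.580, y = 0.319
  p-xylene: x = 0.150, y = 0.048
Drum-2 feed = drum-1 liquid: z₂ = (0.2692, 0.5803, 0.1505).
Drum 2:
Newton–Raphson from ψ₂ = 0.63:
  ψ₂ = 0.630: g = 0.0569, g' = -0.364 → ψ₂ = 0.786
  ψ₂ = 0.786: g = 0.0037, g' = -0.323 → ψ₂ = 0.798
Converged at ψ₂ = 0.798.
  methanol: x = 0.087, y = 0.315
  toluene: x = 0.659, y = 0.560
  p-xylene: x = 0.254, y = 0.124

x_p-xylene (drum 2) = 0.254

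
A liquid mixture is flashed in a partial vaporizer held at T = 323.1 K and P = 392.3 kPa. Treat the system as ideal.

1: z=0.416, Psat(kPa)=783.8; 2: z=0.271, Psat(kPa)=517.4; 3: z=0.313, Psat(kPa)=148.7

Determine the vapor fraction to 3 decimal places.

Raoult's law: Kᵢ = Pᵢˢᵃᵗ/P = Pᵢˢᵃᵗ/392.3.
  K_1 = 783.8/392.3 = 1.99796, K_2 = 517.4/392.3 = 1.31889, K_3 = 148.7/392.3 = 0.37905
Material balance + equilibrium reduce to Σ zᵢ(Kᵢ−1)/(1+ψ(Kᵢ−1)) = 0.
Feasibility: ΣzᵢKᵢ = 1.307, Σzᵢ/Kᵢ = 1.239 — both > 1, two phases present.
Newton–Raphson from ψ = 0.5:
  ψ = 0.500: g = 0.0696, g' = -0.459 → ψ = 0.652
  ψ = 0.652: g = -0.0034, g' = -0.512 → ψ = 0.645
Converged at ψ = 0.645.

ψ = 0.645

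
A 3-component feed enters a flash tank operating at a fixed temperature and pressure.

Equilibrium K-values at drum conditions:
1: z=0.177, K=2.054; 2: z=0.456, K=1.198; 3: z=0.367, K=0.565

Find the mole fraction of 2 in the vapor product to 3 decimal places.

Material balance + equilibrium reduce to Σ zᵢ(Kᵢ−1)/(1+ψ(Kᵢ−1)) = 0.
g(0) = ΣzᵢKᵢ − 1 = 0.117 and g(1) = 1 − Σzᵢ/Kᵢ = -0.116, so a root lies in (0, 1).
Newton iteration, ψ⁰ = 0.5:
  ψ = 0.500: g = 0.0003, g' = -0.213 → ψ = 0.501
Converged at ψ = 0.501.
Compositions from xᵢ = zᵢ/(1+ψ(Kᵢ−1)), yᵢ = Kᵢxᵢ:
  1: x = 0.116, y = 0.238
  2: x = 0.415, y = 0.497
  3: x = 0.469, y = 0.265

y_2 = 0.497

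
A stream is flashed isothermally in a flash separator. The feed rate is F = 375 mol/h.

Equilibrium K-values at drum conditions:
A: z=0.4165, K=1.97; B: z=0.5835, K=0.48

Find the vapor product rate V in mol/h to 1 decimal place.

Iterate (Newton) starting at V/F = 0.5:
  V/F = 0.5000: g = -0.13797, g' = -0.4658 → V/F = 0.2038
  V/F = 0.2038: g = -0.00208, g' = -0.4706 → V/F = 0.1994
Converged at V/F = 0.1994.
Then V = V/F·F = 0.1994·375 = 74.8 mol/h and L = F − V = 300.2 mol/h.

V = 74.8 mol/h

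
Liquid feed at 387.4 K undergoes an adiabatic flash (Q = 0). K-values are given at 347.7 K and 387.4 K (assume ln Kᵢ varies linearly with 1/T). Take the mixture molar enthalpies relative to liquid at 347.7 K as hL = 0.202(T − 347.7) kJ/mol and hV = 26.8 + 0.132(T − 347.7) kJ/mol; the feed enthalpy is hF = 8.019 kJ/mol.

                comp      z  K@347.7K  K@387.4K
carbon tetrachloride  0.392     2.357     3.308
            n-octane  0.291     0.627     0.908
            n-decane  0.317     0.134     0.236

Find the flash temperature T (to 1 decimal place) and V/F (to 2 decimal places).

T = 355.8 K, V/F = 0.24

Adiabatic flash: solve Rachford–Rice at each trial T, then check hF = ψ·hV(T) + (1−ψ)·hL(T).
  T = 347.7 K: K = (2.357, 0.627, 0.134), RR gives ψ = 0.163, H_out = 4.380 kJ/mol
  T = 387.4 K: K = (3.308, 0.908, 0.236), RR gives ψ = 0.500, H_out = 20.032 kJ/mol
  T = 367.5 K: K = (2.817, 0.762, 0.180), RR gives ψ = 0.345, H_out = 12.768 kJ/mol
  T = 357.6 K: K = (2.583, 0.693, 0.156), RR gives ψ = 0.260, H_out = 8.782 kJ/mol
  T = 352.6 K: K = (2.468, 0.659, 0.145), RR gives ψ = 0.213, H_out = 6.623 kJ/mol
  T = 355.1 K: K = (2.525, 0.676, 0.150), RR gives ψ = 0.237, H_out = 7.717 kJ/mol
  T = 356.4 K: K = (2.555, 0.685, 0.153), RR gives ψ = 0.249, H_out = 8.274 kJ/mol
Linear interpolation between T = 355.1 (H_out = 7.717) and T = 356.4 (H_out = 8.274) on hF = 8.019 gives T ≈ 355.8 K, at which ψ = 0.24.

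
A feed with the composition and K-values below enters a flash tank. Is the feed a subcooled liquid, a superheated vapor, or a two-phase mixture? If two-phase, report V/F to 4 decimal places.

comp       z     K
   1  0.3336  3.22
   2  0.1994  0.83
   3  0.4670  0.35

two-phase, V/F = 0.3358

ΣzᵢKᵢ = 1.4031; Σzᵢ/Kᵢ = 1.6781.
Both exceed 1, so a two-phase solution exists.
Let ψ = V/F and solve Σ zᵢ(Kᵢ−1)/(1+ψ(Kᵢ−1)) = 0.
Iterate (Newton) starting at ψ = 0.5:
  ψ = 0.5000: g = -0.13576, g' = -0.8092 → ψ = 0.3322
  ψ = 0.3322: g = 0.00314, g' = -0.8720 → ψ = 0.3358
Converged at ψ = 0.3358.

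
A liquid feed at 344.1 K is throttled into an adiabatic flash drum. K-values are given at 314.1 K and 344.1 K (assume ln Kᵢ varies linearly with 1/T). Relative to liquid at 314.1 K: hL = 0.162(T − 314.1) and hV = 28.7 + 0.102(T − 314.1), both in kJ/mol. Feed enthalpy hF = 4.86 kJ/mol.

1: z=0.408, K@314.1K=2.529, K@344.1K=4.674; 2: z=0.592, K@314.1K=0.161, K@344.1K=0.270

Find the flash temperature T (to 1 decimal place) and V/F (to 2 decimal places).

Adiabatic flash: solve Rachford–Rice at each trial T, then check hF = ψ·hV(T) + (1−ψ)·hL(T).
  T = 314.1 K: K = (2.529, 0.161), RR gives ψ = 0.099, H_out = 2.845 kJ/mol
  T = 344.1 K: K = (4.674, 0.270), RR gives ψ = 0.398, H_out = 15.560 kJ/mol
  T = 329.1 K: K = (3.487, 0.211), RR gives ψ = 0.279, H_out = 10.186 kJ/mol
  T = 321.6 K: K = (2.981, 0.185), RR gives ψ = 0.202, H_out = 6.911 kJ/mol
  T = 317.9 K: K = (2.751, 0.173), RR gives ψ = 0.155, H_out = 5.034 kJ/mol
  T = 316.0 K: K = (2.638, 0.167), RR gives ψ = 0.128, H_out = 3.978 kJ/mol
Linear interpolation between T = 316.0 (H_out = 3.978) and T = 317.9 (H_out = 5.034) on hF = 4.86 gives T ≈ 317.6 K, at which ψ = 0.15.

T = 317.6 K, V/F = 0.15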